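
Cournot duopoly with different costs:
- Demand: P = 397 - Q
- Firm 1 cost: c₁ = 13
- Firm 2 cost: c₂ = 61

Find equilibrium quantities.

q₁* = 144.0, q₂* = 96.0

Work:
Reaction: q₁ = (397 - 13 - q₂)/2
Reaction: q₂ = (397 - 61 - q₁)/2
Solve simultaneously:
q₁* = (397 - 2×13 + 61)/3 = 144.0
q₂* = (397 - 2×61 + 13)/3 = 96.0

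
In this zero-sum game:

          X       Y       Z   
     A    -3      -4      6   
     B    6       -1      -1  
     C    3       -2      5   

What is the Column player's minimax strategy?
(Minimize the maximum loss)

Column should play Y, value = -1

Work:
Column player minimizes Row's maximum payoff:
Column X: max payoff to Row = 6
Column Y: max payoff to Row = -1
Column Z: max payoff to Row = 6
Minimum is -1, achieved by column Y.
Minimax strategy: Y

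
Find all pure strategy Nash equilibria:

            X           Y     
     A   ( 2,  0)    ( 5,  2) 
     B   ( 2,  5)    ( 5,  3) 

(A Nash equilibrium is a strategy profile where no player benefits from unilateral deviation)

Nash equilibrium: (A, Y), (B, X)

Work:
Best responses:
  P1 vs X: payoffs [2, 2] → best response A/B (payoff 2)
  P1 vs Y: payoffs [5, 5] → best response A/B (payoff 5)
  P2 vs A: payoffs [0, 2] → best response Y (payoff 2)
  P2 vs B: payoffs [5, 3] → best response X (payoff 5)
Mutual best responses: (A,Y), (B,X) → Nash equilibria.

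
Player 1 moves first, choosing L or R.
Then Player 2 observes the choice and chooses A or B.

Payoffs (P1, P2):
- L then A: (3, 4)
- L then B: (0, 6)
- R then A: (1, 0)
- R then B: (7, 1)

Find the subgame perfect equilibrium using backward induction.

P1 plays R, P2 plays B after L and B after R; Payoff (7, 1)

Work:
Backward induction:
After L: P2 chooses B → P1 gets 0
After R: P2 chooses B → P1 gets 7
P1 chooses R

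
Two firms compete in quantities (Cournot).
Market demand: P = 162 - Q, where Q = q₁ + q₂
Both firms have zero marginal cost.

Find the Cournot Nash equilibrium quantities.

q₁* = q₂* = 54.0; P* = 54.0

Work:
Profit: π_i = P·q_i = (a - q_i - q_j)·q_i
FOC: ∂π_i/∂q_i = a - 2q_i - q_j = 0
Reaction function: q_i = (162 - q_j)/2
Symmetry: q* = 162/3 = 54.0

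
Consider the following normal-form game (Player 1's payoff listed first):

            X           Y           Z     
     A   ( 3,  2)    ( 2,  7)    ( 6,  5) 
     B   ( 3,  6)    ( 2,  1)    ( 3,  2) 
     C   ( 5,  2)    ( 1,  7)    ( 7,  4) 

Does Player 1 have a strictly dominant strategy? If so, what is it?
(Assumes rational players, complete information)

No strictly dominant strategy exists for Player 1

Work:
A strategy strictly dominates another if it gives a strictly higher payoff against every opponent action. Compare each pair of P1's strategies column-by-column:
  A vs B: [3 vs 3, 2 vs 2, 6 vs 3] → A does not strictly dominate B (column X: 3 ≤ 3)
  A vs C: [3 vs 5, 2 vs 1, 6 vs 7] → A does not strictly dominate C (column X: 3 ≤ 5)
  B vs A: [3 vs 3, 2 vs 2, 3 vs 6] → B does not strictly dominate A (column X: 3 ≤ 3)
  B vs C: [3 vs 5, 2 vs 1, 3 vs 7] → B does not strictly dominate C (column X: 3 ≤ 5)
  C vs A: [5 vs 3, 1 vs 2, 7 vs 6] → C does not strictly dominate A (column Y: 1 ≤ 2)
  C vs B: [5 vs 3, 1 vs 2, 7 vs 3] → C does not strictly dominate B (column Y: 1 ≤ 2)
No single strategy strictly dominates all others → no strictly dominant strategy.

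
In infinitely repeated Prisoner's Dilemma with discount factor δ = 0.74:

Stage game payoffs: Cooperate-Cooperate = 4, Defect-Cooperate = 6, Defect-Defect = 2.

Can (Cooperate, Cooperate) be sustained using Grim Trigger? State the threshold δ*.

δ* = 0.5; since δ = 0.74 ≥ 0.5, cooperation can be sustained

Work:
For Grim Trigger:
Cooperate forever: 4/(1-δ)
Defect then punished: 6 + 2·δ/(1-δ)
Need: 4/(1-δ) ≥ 6 + 2·δ/(1-δ)
Solving: δ ≥ (T-R)/(T-P) = (6-4)/(6-2) = 0.5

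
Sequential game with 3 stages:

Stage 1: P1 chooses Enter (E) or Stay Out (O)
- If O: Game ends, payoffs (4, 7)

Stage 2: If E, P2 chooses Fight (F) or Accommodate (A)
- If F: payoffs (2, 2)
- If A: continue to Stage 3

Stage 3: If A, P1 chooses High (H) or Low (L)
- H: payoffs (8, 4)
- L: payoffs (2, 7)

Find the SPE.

SPE: (E, A, H); Outcome (8, 4)

Work:
Stage 3: P1 chooses H (8 vs 2)
Stage 2: P2: F->2, A->4 (anticipating H). Choose A
Stage 1: P1: O->4, E->8 (anticipating A, H). Choose E
SPE path: E -> A -> H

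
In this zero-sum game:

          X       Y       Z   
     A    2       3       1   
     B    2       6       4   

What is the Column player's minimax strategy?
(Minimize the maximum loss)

Column should play X, value = 2

Work:
Column player minimizes Row's maximum payoff:
Column X: max payoff to Row = 2
Column Y: max payoff to Row = 6
Column Z: max payoff to Row = 4
Minimum is 2, achieved by column X.
Minimax strategy: X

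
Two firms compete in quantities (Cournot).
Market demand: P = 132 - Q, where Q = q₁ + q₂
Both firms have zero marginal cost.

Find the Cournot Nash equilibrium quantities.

q₁* = q₂* = 44.0; P* = 44.0

Work:
Profit: π_i = P·q_i = (a - q_i - q_j)·q_i
FOC: ∂π_i/∂q_i = a - 2q_i - q_j = 0
Reaction function: q_i = (132 - q_j)/2
Symmetry: q* = 132/3 = 44.0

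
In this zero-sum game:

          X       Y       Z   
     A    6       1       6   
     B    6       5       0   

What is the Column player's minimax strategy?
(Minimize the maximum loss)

Column should play Y, value = 5

Work:
Column player minimizes Row's maximum payoff:
Column X: max payoff to Row = 6
Column Y: max payoff to Row = 5
Column Z: max payoff to Row = 6
Minimum is 5, achieved by column Y.
Minimax strategy: Y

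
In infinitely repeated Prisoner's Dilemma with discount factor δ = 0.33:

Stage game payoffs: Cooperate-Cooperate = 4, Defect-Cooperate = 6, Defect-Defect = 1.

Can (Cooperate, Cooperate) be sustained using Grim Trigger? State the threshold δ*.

δ* = 0.4; since δ = 0.33 < 0.4, cooperation cannot be sustained

Work:
For Grim Trigger:
Cooperate forever: 4/(1-δ)
Defect then punished: 6 + 1·δ/(1-δ)
Need: 4/(1-δ) ≥ 6 + 1·δ/(1-δ)
Solving: δ ≥ (T-R)/(T-P) = (6-4)/(6-1) = 0.4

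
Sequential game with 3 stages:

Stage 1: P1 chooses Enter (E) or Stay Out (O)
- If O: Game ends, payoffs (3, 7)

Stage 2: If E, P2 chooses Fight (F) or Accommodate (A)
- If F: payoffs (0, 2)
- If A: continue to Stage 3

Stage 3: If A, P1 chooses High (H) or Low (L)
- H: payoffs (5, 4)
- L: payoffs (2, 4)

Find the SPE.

SPE: (E, A, H); Outcome (5, 4)

Work:
Stage 3: P1 chooses H (5 vs 2)
Stage 2: P2: F->2, A->4 (anticipating H). Choose A
Stage 1: P1: O->3, E->5 (anticipating A, H). Choose E
SPE path: E -> A -> H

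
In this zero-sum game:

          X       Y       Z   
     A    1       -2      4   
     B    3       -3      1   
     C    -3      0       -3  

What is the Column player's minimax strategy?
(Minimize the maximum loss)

Column should play Y, value = 0

Work:
Column player minimizes Row's maximum payoff:
Column X: max payoff to Row = 3
Column Y: max payoff to Row = 0
Column Z: max payoff to Row = 4
Minimum is 0, achieved by column Y.
Minimax strategy: Y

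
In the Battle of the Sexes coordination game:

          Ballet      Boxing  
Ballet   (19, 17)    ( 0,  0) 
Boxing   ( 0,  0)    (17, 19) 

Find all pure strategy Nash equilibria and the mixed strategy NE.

Pure NE: (Ballet, Ballet) and (Boxing, Boxing); Mixed NE: p = 0.5278, q = 0.4722

Work:
Check pure NE:
(Ballet, Ballet): (19, 17) - no unilateral deviation beneficial
(Boxing, Boxing): (17, 19) - no unilateral deviation beneficial
Mixed NE: P1 plays Ballet with p = 0.5278, P2 plays Ballet with q = 0.4722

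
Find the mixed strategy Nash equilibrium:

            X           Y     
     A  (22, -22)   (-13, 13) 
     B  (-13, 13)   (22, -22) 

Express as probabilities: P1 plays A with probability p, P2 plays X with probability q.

p = 0.5, q = 0.5

Work:
Find probabilities that make opponent indifferent:
P2 chooses q to make P1 indifferent between A and B
P1 chooses p to make P2 indifferent between X and Y
Mixed NE: P1 plays (A: 0.5, B: 0.5), P2 plays (X: 0.5, Y: 0.5)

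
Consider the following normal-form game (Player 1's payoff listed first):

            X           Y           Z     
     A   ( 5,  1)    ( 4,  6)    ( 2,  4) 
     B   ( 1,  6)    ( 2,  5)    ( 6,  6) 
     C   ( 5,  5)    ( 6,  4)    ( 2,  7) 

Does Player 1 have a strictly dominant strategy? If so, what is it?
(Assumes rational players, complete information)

No strictly dominant strategy exists for Player 1

Work:
A strategy strictly dominates another if it gives a strictly higher payoff against every opponent action. Compare each pair of P1's strategies column-by-column:
  A vs B: [5 vs 1, 4 vs 2, 2 vs 6] → A does not strictly dominate B (column Z: 2 ≤ 6)
  A vs C: [5 vs 5, 4 vs 6, 2 vs 2] → A does not strictly dominate C (column X: 5 ≤ 5)
  B vs A: [1 vs 5, 2 vs 4, 6 vs 2] → B does not strictly dominate A (column X: 1 ≤ 5)
  B vs C: [1 vs 5, 2 vs 6, 6 vs 2] → B does not strictly dominate C (column X: 1 ≤ 5)
  C vs A: [5 vs 5, 6 vs 4, 2 vs 2] → C does not strictly dominate A (column X: 5 ≤ 5)
  C vs B: [5 vs 1, 6 vs 2, 2 vs 6] → C does not strictly dominate B (column Z: 2 ≤ 6)
No single strategy strictly dominates all others → no strictly dominant strategy.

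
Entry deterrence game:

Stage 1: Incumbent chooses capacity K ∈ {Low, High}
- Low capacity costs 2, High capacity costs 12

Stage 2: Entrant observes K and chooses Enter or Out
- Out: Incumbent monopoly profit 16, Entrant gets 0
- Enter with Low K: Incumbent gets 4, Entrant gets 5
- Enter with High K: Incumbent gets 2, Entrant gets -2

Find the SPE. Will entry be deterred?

SPE: (High, Enter|Low, Out|High); Entry deterred. Incumbent net profit = 4

Work:
After Low K: Entrant enters (5 > 0)
After High K: Entrant stays out (-2 < 0)
Incumbent: Low → 4−2=2, High → 16−12=4
Incumbent chooses High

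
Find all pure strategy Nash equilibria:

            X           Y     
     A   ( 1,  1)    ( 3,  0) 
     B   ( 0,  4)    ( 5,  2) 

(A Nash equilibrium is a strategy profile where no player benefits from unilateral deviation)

Nash equilibrium: (A, X)

Work:
Best responses:
  P1 vs X: payoffs [1, 0] → best response A (payoff 1)
  P1 vs Y: payoffs [3, 5] → best response B (payoff 5)
  P2 vs A: payoffs [1, 0] → best response X (payoff 1)
  P2 vs B: payoffs [4, 2] → best response X (payoff 4)
Mutual best responses: (A,X) → Nash equilibria.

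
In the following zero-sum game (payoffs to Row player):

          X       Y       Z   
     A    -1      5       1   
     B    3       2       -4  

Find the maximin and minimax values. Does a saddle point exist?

Maximin = -1, Minimax = 1, Saddle: False

Work:
Row minimums: [-1, -4] → maximin = -1
Column maximums: [3, 5, 1] → minimax = 1
No saddle point (maximin ≠ minimax). Mixed strategy needed.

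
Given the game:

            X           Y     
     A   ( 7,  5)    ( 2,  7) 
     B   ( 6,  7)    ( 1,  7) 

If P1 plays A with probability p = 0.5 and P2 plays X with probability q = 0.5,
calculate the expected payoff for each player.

E[P1] = 4.0, E[P2] = 6.5

Work:
E[P1] = p·q·π₁(A,X) + p·(1-q)·π₁(A,Y) + (1-p)·q·π₁(B,X) + (1-p)·(1-q)·π₁(B,Y)
= 0.5·0.5·7 + 0.5·0.5·2 + 0.5·0.5·6 + 0.5·0.5·1
= 4.0

E[P2] = 6.5 (similar calculation)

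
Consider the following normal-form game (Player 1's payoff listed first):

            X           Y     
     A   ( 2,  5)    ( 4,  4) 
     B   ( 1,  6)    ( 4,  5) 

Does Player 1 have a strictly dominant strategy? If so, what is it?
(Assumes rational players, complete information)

No strictly dominant strategy exists for Player 1

Work:
A strategy strictly dominates another if it gives a strictly higher payoff against every opponent action. Compare each pair of P1's strategies column-by-column:
  A vs B: [2 vs 1, 4 vs 4] → A does not strictly dominate B (column Y: 4 ≤ 4)
  B vs A: [1 vs 2, 4 vs 4] → B does not strictly dominate A (column X: 1 ≤ 2)
No single strategy strictly dominates all others → no strictly dominant strategy.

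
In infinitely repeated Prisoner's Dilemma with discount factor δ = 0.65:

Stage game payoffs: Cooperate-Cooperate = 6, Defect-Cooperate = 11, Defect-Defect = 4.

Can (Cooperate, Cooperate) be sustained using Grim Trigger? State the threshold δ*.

δ* = 0.7143; since δ = 0.65 < 0.7143, cooperation cannot be sustained

Work:
For Grim Trigger:
Cooperate forever: 6/(1-δ)
Defect then punished: 11 + 4·δ/(1-δ)
Need: 6/(1-δ) ≥ 11 + 4·δ/(1-δ)
Solving: δ ≥ (T-R)/(T-P) = (11-6)/(11-4) = 0.7143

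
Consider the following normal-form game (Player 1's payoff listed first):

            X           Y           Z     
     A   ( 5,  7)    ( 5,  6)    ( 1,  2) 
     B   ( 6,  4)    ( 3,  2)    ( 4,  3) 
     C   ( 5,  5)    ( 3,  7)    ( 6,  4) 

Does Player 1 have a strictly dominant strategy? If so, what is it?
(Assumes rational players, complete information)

No strictly dominant strategy exists for Player 1

Work:
A strategy strictly dominates another if it gives a strictly higher payoff against every opponent action. Compare each pair of P1's strategies column-by-column:
  A vs B: [5 vs 6, 5 vs 3, 1 vs 4] → A does not strictly dominate B (column X: 5 ≤ 6)
  A vs C: [5 vs 5, 5 vs 3, 1 vs 6] → A does not strictly dominate C (column X: 5 ≤ 5)
  B vs A: [6 vs 5, 3 vs 5, 4 vs 1] → B does not strictly dominate A (column Y: 3 ≤ 5)
  B vs C: [6 vs 5, 3 vs 3, 4 vs 6] → B does not strictly dominate C (column Y: 3 ≤ 3)
  C vs A: [5 vs 5, 3 vs 5, 6 vs 1] → C does not strictly dominate A (column X: 5 ≤ 5)
  C vs B: [5 vs 6, 3 vs 3, 6 vs 4] → C does not strictly dominate B (column X: 5 ≤ 6)
No single strategy strictly dominates all others → no strictly dominant strategy.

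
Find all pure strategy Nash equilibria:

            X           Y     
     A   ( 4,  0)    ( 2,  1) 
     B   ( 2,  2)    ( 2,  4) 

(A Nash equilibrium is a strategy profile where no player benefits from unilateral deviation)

Nash equilibrium: (A, Y), (B, Y)

Work:
Best responses:
  P1 vs X: payoffs [4, 2] → best response A (payoff 4)
  P1 vs Y: payoffs [2, 2] → best response A/B (payoff 2)
  P2 vs A: payoffs [0, 1] → best response Y (payoff 1)
  P2 vs B: payoffs [2, 4] → best response Y (payoff 4)
Mutual best responses: (A,Y), (B,Y) → Nash equilibria.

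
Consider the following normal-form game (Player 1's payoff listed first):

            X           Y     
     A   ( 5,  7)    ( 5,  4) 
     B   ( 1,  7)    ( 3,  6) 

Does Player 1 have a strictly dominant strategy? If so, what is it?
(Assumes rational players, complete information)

Yes, Player 1's strictly dominant strategy is A

Work:
A strategy strictly dominates another if it gives a strictly higher payoff against every opponent action. Compare each pair of P1's strategies column-by-column:
  A vs B: [5 vs 1, 5 vs 3] → A strictly dominates B
  B vs A: [1 vs 5, 3 vs 5] → B does not strictly dominate A (column X: 1 ≤ 5)
A strictly dominates every other strategy → strictly dominant.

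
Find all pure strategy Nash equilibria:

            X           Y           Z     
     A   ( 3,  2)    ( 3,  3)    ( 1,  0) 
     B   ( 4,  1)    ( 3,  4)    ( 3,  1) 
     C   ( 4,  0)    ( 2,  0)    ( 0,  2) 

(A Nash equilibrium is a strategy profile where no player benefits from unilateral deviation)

Nash equilibrium: (A, Y), (B, Y)

Work:
Best responses:
  P1 vs X: payoffs [3, 4, 4] → best response B/C (payoff 4)
  P1 vs Y: payoffs [3, 3, 2] → best response A/B (payoff 3)
  P1 vs Z: payoffs [1, 3, 0] → best response B (payoff 3)
  P2 vs A: payoffs [2, 3, 0] → best response Y (payoff 3)
  P2 vs B: payoffs [1, 4, 1] → best response Y (payoff 4)
  P2 vs C: payoffs [0, 0, 2] → best response Z (payoff 2)
Mutual best responses: (A,Y), (B,Y) → Nash equilibria.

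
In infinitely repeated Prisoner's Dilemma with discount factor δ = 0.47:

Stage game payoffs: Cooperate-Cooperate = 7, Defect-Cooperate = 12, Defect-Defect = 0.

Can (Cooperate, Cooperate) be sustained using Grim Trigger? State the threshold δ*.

δ* = 0.4167; since δ = 0.47 ≥ 0.4167, cooperation can be sustained

Work:
For Grim Trigger:
Cooperate forever: 7/(1-δ)
Defect then punished: 12 + 0·δ/(1-δ)
Need: 7/(1-δ) ≥ 12 + 0·δ/(1-δ)
Solving: δ ≥ (T-R)/(T-P) = (12-7)/(12-0) = 0.4167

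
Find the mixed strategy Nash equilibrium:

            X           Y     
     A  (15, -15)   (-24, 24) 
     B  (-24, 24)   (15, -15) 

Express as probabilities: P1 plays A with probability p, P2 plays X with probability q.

p = 0.5, q = 0.5

Work:
Find probabilities that make opponent indifferent:
P2 chooses q to make P1 indifferent between A and B
P1 chooses p to make P2 indifferent between X and Y
Mixed NE: P1 plays (A: 0.5, B: 0.5), P2 plays (X: 0.5, Y: 0.5)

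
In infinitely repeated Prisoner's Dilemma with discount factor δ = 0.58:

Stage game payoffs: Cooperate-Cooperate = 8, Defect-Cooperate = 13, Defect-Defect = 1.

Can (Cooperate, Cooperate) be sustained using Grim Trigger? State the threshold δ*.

δ* = 0.4167; since δ = 0.58 ≥ 0.4167, cooperation can be sustained

Work:
For Grim Trigger:
Cooperate forever: 8/(1-δ)
Defect then punished: 13 + 1·δ/(1-δ)
Need: 8/(1-δ) ≥ 13 + 1·δ/(1-δ)
Solving: δ ≥ (T-R)/(T-P) = (13-8)/(13-1) = 0.4167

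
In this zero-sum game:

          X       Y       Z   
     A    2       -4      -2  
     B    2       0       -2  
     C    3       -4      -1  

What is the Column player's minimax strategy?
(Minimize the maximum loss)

Column should play Z, value = -1

Work:
Column player minimizes Row's maximum payoff:
Column X: max payoff to Row = 3
Column Y: max payoff to Row = 0
Column Z: max payoff to Row = -1
Minimum is -1, achieved by column Z.
Minimax strategy: Z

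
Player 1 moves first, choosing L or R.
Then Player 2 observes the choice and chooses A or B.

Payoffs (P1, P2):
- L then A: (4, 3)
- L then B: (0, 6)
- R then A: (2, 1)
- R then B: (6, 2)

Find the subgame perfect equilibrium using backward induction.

P1 plays R, P2 plays B after L and B after R; Payoff (6, 2)

Work:
Backward induction:
After L: P2 chooses B → P1 gets 0
After R: P2 chooses B → P1 gets 6
P1 chooses R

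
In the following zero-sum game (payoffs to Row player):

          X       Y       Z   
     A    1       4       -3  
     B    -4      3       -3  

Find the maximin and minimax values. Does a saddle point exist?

Maximin = -3, Minimax = -3, Saddle: True

Work:
Row minimums: [-3, -4] → maximin = -3
Column maximums: [1, 4, -3] → minimax = -3
Saddle point exists! Game value = -3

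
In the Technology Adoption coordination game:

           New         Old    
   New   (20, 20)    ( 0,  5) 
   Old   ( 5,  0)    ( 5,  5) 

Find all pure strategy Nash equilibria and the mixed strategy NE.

Pure NE: (New, New) and (Old, Old); Mixed NE: p = 0.25, q = 0.25

Work:
Check pure NE:
(New, New): (20, 20) - no unilateral deviation beneficial
(Old, Old): (5, 5) - no unilateral deviation beneficial
Mixed NE: P1 plays New with p = 0.25, P2 plays New with q = 0.25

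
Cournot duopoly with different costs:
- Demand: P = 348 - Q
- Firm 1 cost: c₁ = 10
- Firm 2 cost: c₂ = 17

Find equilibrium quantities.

q₁* = 115.0, q₂* = 108.0

Work:
Reaction: q₁ = (348 - 10 - q₂)/2
Reaction: q₂ = (348 - 17 - q₁)/2
Solve simultaneously:
q₁* = (348 - 2×10 + 17)/3 = 115.0
q₂* = (348 - 2×17 + 10)/3 = 108.0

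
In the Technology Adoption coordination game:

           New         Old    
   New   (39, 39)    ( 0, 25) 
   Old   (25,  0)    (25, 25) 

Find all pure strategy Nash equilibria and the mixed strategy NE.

Pure NE: (New, New) and (Old, Old); Mixed NE: p = 0.641, q = 0.641

Work:
Check pure NE:
(New, New): (39, 39) - no unilateral deviation beneficial
(Old, Old): (25, 25) - no unilateral deviation beneficial
Mixed NE: P1 plays New with p = 0.641, P2 plays New with q = 0.641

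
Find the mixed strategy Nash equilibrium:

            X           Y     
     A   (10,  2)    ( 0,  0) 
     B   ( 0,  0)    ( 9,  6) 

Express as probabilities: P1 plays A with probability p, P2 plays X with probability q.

p = 0.75, q = 0.4737

Work:
Find probabilities that make opponent indifferent:
P2 chooses q to make P1 indifferent between A and B
P1 chooses p to make P2 indifferent between X and Y
Mixed NE: P1 plays (A: 0.75, B: 0.25), P2 plays (X: 0.4737, Y: 0.5263)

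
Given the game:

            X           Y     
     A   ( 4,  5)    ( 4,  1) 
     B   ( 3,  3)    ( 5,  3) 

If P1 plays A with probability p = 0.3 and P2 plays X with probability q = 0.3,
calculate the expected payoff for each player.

E[P1] = 4.28, E[P2] = 2.76

Work:
E[P1] = p·q·π₁(A,X) + p·(1-q)·π₁(A,Y) + (1-p)·q·π₁(B,X) + (1-p)·(1-q)·π₁(B,Y)
= 0.3·0.3·4 + 0.3·0.7·4 + 0.7·0.3·3 + 0.7·0.7·5
= 4.28

E[P2] = 2.76 (similar calculation)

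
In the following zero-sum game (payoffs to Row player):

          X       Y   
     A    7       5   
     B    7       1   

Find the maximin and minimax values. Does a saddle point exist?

Maximin = 5, Minimax = 5, Saddle: True

Work:
Row minimums: [5, 1] → maximin = 5
Column maximums: [7, 5] → minimax = 5
Saddle point exists! Game value = 5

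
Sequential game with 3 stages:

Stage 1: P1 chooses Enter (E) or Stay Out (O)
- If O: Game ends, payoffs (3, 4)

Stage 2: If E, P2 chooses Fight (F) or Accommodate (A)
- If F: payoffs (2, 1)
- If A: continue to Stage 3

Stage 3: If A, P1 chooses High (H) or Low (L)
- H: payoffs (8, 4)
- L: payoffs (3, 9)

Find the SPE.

SPE: (E, A, H); Outcome (8, 4)

Work:
Stage 3: P1 chooses H (8 vs 3)
Stage 2: P2: F->1, A->4 (anticipating H). Choose A
Stage 1: P1: O->3, E->8 (anticipating A, H). Choose E
SPE path: E -> A -> H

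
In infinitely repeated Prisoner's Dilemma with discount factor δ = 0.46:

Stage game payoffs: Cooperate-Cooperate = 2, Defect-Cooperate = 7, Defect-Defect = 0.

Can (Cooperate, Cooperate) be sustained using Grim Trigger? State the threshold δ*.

δ* = 0.7143; since δ = 0.46 < 0.7143, cooperation cannot be sustained

Work:
For Grim Trigger:
Cooperate forever: 2/(1-δ)
Defect then punished: 7 + 0·δ/(1-δ)
Need: 2/(1-δ) ≥ 7 + 0·δ/(1-δ)
Solving: δ ≥ (T-R)/(T-P) = (7-2)/(7-0) = 0.7143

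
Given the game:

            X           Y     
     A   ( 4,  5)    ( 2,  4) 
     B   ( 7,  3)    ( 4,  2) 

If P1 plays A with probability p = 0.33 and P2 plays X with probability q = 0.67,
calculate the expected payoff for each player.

E[P1] = 5.1289, E[P2] = 3.33

Work:
E[P1] = p·q·π₁(A,X) + p·(1-q)·π₁(A,Y) + (1-p)·q·π₁(B,X) + (1-p)·(1-q)·π₁(B,Y)
= 0.33·0.67·4 + 0.33·0.33·2 + 0.67·0.67·7 + 0.67·0.33·4
= 5.1289

E[P2] = 3.33 (similar calculation)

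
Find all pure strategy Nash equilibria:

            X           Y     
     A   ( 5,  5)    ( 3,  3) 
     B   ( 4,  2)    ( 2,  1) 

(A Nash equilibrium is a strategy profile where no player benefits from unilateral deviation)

Nash equilibrium: (A, X)

Work:
Best responses:
  P1 vs X: payoffs [5, 4] → best response A (payoff 5)
  P1 vs Y: payoffs [3, 2] → best response A (payoff 3)
  P2 vs A: payoffs [5, 3] → best response X (payoff 5)
  P2 vs B: payoffs [2, 1] → best response X (payoff 2)
Mutual best responses: (A,X) → Nash equilibria.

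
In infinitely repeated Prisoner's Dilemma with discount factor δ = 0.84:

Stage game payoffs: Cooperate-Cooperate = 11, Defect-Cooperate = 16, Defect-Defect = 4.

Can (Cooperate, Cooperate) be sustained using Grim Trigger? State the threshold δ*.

δ* = 0.4167; since δ = 0.84 ≥ 0.4167, cooperation can be sustained

Work:
For Grim Trigger:
Cooperate forever: 11/(1-δ)
Defect then punished: 16 + 4·δ/(1-δ)
Need: 11/(1-δ) ≥ 16 + 4·δ/(1-δ)
Solving: δ ≥ (T-R)/(T-P) = (16-11)/(16-4) = 0.4167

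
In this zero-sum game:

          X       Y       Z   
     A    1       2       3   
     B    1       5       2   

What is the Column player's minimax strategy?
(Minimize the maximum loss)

Column should play X, value = 1

Work:
Column player minimizes Row's maximum payoff:
Column X: max payoff to Row = 1
Column Y: max payoff to Row = 5
Column Z: max payoff to Row = 3
Minimum is 1, achieved by column X.
Minimax strategy: X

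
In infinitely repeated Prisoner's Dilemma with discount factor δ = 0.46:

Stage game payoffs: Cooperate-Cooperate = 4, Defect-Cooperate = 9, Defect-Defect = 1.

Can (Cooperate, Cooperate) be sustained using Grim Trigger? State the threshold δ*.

δ* = 0.625; since δ = 0.46 < 0.625, cooperation cannot be sustained

Work:
For Grim Trigger:
Cooperate forever: 4/(1-δ)
Defect then punished: 9 + 1·δ/(1-δ)
Need: 4/(1-δ) ≥ 9 + 1·δ/(1-δ)
Solving: δ ≥ (T-R)/(T-P) = (9-4)/(9-1) = 0.625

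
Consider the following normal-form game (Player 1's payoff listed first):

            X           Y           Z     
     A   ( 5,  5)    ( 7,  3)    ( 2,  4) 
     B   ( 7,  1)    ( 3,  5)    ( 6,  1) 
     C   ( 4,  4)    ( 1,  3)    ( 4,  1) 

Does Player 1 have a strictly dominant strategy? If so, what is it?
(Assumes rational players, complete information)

No strictly dominant strategy exists for Player 1

Work:
A strategy strictly dominates another if it gives a strictly higher payoff against every opponent action. Compare each pair of P1's strategies column-by-column:
  A vs B: [5 vs 7, 7 vs 3, 2 vs 6] → A does not strictly dominate B (column X: 5 ≤ 7)
  A vs C: [5 vs 4, 7 vs 1, 2 vs 4] → A does not strictly dominate C (column Z: 2 ≤ 4)
  B vs A: [7 vs 5, 3 vs 7, 6 vs 2] → B does not strictly dominate A (column Y: 3 ≤ 7)
  B vs C: [7 vs 4, 3 vs 1, 6 vs 4] → B strictly dominates C
  C vs A: [4 vs 5, 1 vs 7, 4 vs 2] → C does not strictly dominate A (column X: 4 ≤ 5)
  C vs B: [4 vs 7, 1 vs 3, 4 vs 6] → C does not strictly dominate B (column X: 4 ≤ 7)
No single strategy strictly dominates all others → no strictly dominant strategy.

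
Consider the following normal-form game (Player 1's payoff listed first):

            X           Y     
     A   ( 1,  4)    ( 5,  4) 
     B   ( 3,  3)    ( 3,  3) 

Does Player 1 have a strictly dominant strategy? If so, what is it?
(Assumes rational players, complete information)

No strictly dominant strategy exists for Player 1

Work:
A strategy strictly dominates another if it gives a strictly higher payoff against every opponent action. Compare each pair of P1's strategies column-by-column:
  A vs B: [1 vs 3, 5 vs 3] → A does not strictly dominate B (column X: 1 ≤ 3)
  B vs A: [3 vs 1, 3 vs 5] → B does not strictly dominate A (column Y: 3 ≤ 5)
No single strategy strictly dominates all others → no strictly dominant strategy.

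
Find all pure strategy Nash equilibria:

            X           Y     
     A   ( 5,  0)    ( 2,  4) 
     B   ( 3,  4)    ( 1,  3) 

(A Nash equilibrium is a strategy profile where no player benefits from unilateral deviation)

Nash equilibrium: (A, Y)

Work:
Best responses:
  P1 vs X: payoffs [5, 3] → best response A (payoff 5)
  P1 vs Y: payoffs [2, 1] → best response A (payoff 2)
  P2 vs A: payoffs [0, 4] → best response Y (payoff 4)
  P2 vs B: payoffs [4, 3] → best response X (payoff 4)
Mutual best responses: (A,Y) → Nash equilibria.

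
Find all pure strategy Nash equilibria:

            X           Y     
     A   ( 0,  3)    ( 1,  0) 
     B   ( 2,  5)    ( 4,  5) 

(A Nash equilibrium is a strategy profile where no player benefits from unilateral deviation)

Nash equilibrium: (B, X), (B, Y)

Work:
Best responses:
  P1 vs X: payoffs [0, 2] → best response B (payoff 2)
  P1 vs Y: payoffs [1, 4] → best response B (payoff 4)
  P2 vs A: payoffs [3, 0] → best response X (payoff 3)
  P2 vs B: payoffs [5, 5] → best response X/Y (payoff 5)
Mutual best responses: (B,X), (B,Y) → Nash equilibria.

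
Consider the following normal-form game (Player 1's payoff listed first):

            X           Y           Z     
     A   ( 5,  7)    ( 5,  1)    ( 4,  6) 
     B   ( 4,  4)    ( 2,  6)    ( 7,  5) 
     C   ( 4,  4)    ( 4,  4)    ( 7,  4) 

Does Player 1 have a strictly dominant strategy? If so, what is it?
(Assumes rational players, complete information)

No strictly dominant strategy exists for Player 1

Work:
A strategy strictly dominates another if it gives a strictly higher payoff against every opponent action. Compare each pair of P1's strategies column-by-column:
  A vs B: [5 vs 4, 5 vs 2, 4 vs 7] → A does not strictly dominate B (column Z: 4 ≤ 7)
  A vs C: [5 vs 4, 5 vs 4, 4 vs 7] → A does not strictly dominate C (column Z: 4 ≤ 7)
  B vs A: [4 vs 5, 2 vs 5, 7 vs 4] → B does not strictly dominate A (column X: 4 ≤ 5)
  B vs C: [4 vs 4, 2 vs 4, 7 vs 7] → B does not strictly dominate C (column X: 4 ≤ 4)
  C vs A: [4 vs 5, 4 vs 5, 7 vs 4] → C does not strictly dominate A (column X: 4 ≤ 5)
  C vs B: [4 vs 4, 4 vs 2, 7 vs 7] → C does not strictly dominate B (column X: 4 ≤ 4)
No single strategy strictly dominates all others → no strictly dominant strategy.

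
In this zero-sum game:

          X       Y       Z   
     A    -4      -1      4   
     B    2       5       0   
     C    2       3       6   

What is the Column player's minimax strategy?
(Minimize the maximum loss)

Column should play X, value = 2

Work:
Column player minimizes Row's maximum payoff:
Column X: max payoff to Row = 2
Column Y: max payoff to Row = 5
Column Z: max payoff to Row = 6
Minimum is 2, achieved by column X.
Minimax strategy: X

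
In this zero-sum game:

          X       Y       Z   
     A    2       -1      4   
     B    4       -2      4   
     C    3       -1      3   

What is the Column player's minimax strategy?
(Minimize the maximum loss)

Column should play Y, value = -1

Work:
Column player minimizes Row's maximum payoff:
Column X: max payoff to Row = 4
Column Y: max payoff to Row = -1
Column Z: max payoff to Row = 4
Minimum is -1, achieved by column Y.
Minimax strategy: Y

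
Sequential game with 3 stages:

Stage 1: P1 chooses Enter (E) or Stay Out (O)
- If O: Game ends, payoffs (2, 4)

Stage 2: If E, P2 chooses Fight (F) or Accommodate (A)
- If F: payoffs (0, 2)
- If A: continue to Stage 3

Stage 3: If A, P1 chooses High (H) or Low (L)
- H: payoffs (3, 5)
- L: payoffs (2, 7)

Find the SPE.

SPE: (E, A, H); Outcome (3, 5)

Work:
Stage 3: P1 chooses H (3 vs 2)
Stage 2: P2: F->2, A->5 (anticipating H). Choose A
Stage 1: P1: O->2, E->3 (anticipating A, H). Choose E
SPE path: E -> A -> H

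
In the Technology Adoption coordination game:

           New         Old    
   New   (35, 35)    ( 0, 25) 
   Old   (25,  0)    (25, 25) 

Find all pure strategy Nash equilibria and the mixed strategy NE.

Pure NE: (New, New) and (Old, Old); Mixed NE: p = 0.7143, q = 0.7143

Work:
Check pure NE:
(New, New): (35, 35) - no unilateral deviation beneficial
(Old, Old): (25, 25) - no unilateral deviation beneficial
Mixed NE: P1 plays New with p = 0.7143, P2 plays New with q = 0.7143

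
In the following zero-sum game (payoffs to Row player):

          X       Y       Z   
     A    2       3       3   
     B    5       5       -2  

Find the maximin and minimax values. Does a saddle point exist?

Maximin = 2, Minimax = 3, Saddle: False

Work:
Row minimums: [2, -2] → maximin = 2
Column maximums: [5, 5, 3] → minimax = 3
No saddle point (maximin ≠ minimax). Mixed strategy needed.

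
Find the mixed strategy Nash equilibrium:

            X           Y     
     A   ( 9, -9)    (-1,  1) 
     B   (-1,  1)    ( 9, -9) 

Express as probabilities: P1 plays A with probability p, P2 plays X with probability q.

p = 0.5, q = 0.5

Work:
Find probabilities that make opponent indifferent:
P2 chooses q to make P1 indifferent between A and B
P1 chooses p to make P2 indifferent between X and Y
Mixed NE: P1 plays (A: 0.5, B: 0.5), P2 plays (X: 0.5, Y: 0.5)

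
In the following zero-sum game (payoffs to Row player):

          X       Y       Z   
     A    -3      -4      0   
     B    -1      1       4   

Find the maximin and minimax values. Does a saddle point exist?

Maximin = -1, Minimax = -1, Saddle: True

Work:
Row minimums: [-4, -1] → maximin = -1
Column maximums: [-1, 1, 4] → minimax = -1
Saddle point exists! Game value = -1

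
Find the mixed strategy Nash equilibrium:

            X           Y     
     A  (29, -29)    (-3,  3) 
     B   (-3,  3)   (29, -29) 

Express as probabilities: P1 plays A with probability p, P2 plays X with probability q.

p = 0.5, q = 0.5

Work:
Find probabilities that make opponent indifferent:
P2 chooses q to make P1 indifferent between A and B
P1 chooses p to make P2 indifferent between X and Y
Mixed NE: P1 plays (A: 0.5, B: 0.5), P2 plays (X: 0.5, Y: 0.5)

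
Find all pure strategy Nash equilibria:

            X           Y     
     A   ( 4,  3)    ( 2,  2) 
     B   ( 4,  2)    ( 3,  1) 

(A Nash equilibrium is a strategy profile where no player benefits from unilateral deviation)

Nash equilibrium: (A, X), (B, X)

Work:
Best responses:
  P1 vs X: payoffs [4, 4] → best response A/B (payoff 4)
  P1 vs Y: payoffs [2, 3] → best response B (payoff 3)
  P2 vs A: payoffs [3, 2] → best response X (payoff 3)
  P2 vs B: payoffs [2, 1] → best response X (payoff 2)
Mutual best responses: (A,X), (B,X) → Nash equilibria.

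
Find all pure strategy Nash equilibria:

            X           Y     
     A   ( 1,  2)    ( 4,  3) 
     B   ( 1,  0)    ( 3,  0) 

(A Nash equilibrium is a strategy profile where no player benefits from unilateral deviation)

Nash equilibrium: (A, Y), (B, X)

Work:
Best responses:
  P1 vs X: payoffs [1, 1] → best response A/B (payoff 1)
  P1 vs Y: payoffs [4, 3] → best response A (payoff 4)
  P2 vs A: payoffs [2, 3] → best response Y (payoff 3)
  P2 vs B: payoffs [0, 0] → best response X/Y (payoff 0)
Mutual best responses: (A,Y), (B,X) → Nash equilibria.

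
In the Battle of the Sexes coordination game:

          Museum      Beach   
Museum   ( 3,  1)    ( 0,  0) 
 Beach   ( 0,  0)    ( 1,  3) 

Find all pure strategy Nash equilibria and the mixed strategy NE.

Pure NE: (Museum, Museum) and (Beach, Beach); Mixed NE: p = 0.75, q = 0.25

Work:
Check pure NE:
(Museum, Museum): (3, 1) - no unilateral deviation beneficial
(Beach, Beach): (1, 3) - no unilateral deviation beneficial
Mixed NE: P1 plays Museum with p = 0.75, P2 plays Museum with q = 0.25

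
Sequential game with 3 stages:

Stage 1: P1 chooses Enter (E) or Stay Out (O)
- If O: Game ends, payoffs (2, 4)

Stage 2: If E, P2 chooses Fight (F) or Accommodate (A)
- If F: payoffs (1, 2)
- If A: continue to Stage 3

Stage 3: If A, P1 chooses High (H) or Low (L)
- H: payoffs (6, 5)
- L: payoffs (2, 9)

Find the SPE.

SPE: (E, A, H); Outcome (6, 5)

Work:
Stage 3: P1 chooses H (6 vs 2)
Stage 2: P2: F->2, A->5 (anticipating H). Choose A
Stage 1: P1: O->2, E->6 (anticipating A, H). Choose E
SPE path: E -> A -> H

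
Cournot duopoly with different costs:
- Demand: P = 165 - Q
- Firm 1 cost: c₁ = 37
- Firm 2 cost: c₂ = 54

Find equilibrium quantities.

q₁* = 48.33, q₂* = 31.33

Work:
Reaction: q₁ = (165 - 37 - q₂)/2
Reaction: q₂ = (165 - 54 - q₁)/2
Solve simultaneously:
q₁* = (165 - 2×37 + 54)/3 = 48.33
q₂* = (165 - 2×54 + 37)/3 = 31.33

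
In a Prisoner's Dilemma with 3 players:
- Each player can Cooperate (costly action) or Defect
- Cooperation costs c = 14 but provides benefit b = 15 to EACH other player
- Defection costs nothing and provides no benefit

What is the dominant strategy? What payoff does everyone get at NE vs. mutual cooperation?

Dominant: Defect; NE payoff = 0; Coop payoff = 16

Work:
Defect dominates (saves cost c = 14, benefit to others is external)
NE: All defect → everyone gets 0
If all cooperate: each receives (2)×15 - 14 = 16
Social dilemma: 16 > 0 but NE gives 0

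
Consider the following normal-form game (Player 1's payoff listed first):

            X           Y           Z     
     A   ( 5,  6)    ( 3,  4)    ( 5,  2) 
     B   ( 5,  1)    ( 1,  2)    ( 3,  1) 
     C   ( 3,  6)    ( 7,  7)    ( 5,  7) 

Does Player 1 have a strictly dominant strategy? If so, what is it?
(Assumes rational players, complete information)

No strictly dominant strategy exists for Player 1

Work:
A strategy strictly dominates another if it gives a strictly higher payoff against every opponent action. Compare each pair of P1's strategies column-by-column:
  A vs B: [5 vs 5, 3 vs 1, 5 vs 3] → A does not strictly dominate B (column X: 5 ≤ 5)
  A vs C: [5 vs 3, 3 vs 7, 5 vs 5] → A does not strictly dominate C (column Y: 3 ≤ 7)
  B vs A: [5 vs 5, 1 vs 3, 3 vs 5] → B does not strictly dominate A (column X: 5 ≤ 5)
  B vs C: [5 vs 3, 1 vs 7, 3 vs 5] → B does not strictly dominate C (column Y: 1 ≤ 7)
  C vs A: [3 vs 5, 7 vs 3, 5 vs 5] → C does not strictly dominate A (column X: 3 ≤ 5)
  C vs B: [3 vs 5, 7 vs 1, 5 vs 3] → C does not strictly dominate B (column X: 3 ≤ 5)
No single strategy strictly dominates all others → no strictly dominant strategy.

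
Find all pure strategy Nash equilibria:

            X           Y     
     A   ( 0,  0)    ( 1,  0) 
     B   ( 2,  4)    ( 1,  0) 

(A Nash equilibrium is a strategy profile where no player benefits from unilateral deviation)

Nash equilibrium: (A, Y), (B, X)

Work:
Best responses:
  P1 vs X: payoffs [0, 2] → best response B (payoff 2)
  P1 vs Y: payoffs [1, 1] → best response A/B (payoff 1)
  P2 vs A: payoffs [0, 0] → best response X/Y (payoff 0)
  P2 vs B: payoffs [4, 0] → best response X (payoff 4)
Mutual best responses: (A,Y), (B,X) → Nash equilibria.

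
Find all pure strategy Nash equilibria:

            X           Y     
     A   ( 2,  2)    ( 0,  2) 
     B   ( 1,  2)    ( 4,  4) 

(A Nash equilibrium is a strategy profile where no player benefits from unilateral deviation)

Nash equilibrium: (A, X), (B, Y)

Work:
Best responses:
  P1 vs X: payoffs [2, 1] → best response A (payoff 2)
  P1 vs Y: payoffs [0, 4] → best response B (payoff 4)
  P2 vs A: payoffs [2, 2] → best response X/Y (payoff 2)
  P2 vs B: payoffs [2, 4] → best response Y (payoff 4)
Mutual best responses: (A,X), (B,Y) → Nash equilibria.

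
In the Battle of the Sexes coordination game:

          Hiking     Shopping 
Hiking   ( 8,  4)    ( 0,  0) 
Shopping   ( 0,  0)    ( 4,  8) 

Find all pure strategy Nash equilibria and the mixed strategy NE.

Pure NE: (Hiking, Hiking) and (Shopping, Shopping); Mixed NE: p = 0.6667, q = 0.3333

Work:
Check pure NE:
(Hiking, Hiking): (8, 4) - no unilateral deviation beneficial
(Shopping, Shopping): (4, 8) - no unilateral deviation beneficial
Mixed NE: P1 plays Hiking with p = 0.6667, P2 plays Hiking with q = 0.3333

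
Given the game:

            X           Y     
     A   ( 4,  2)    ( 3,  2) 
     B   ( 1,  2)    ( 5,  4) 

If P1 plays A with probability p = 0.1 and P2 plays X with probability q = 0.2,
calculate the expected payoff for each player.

E[P1] = 4.1, E[P2] = 3.44

Work:
E[P1] = p·q·π₁(A,X) + p·(1-q)·π₁(A,Y) + (1-p)·q·π₁(B,X) + (1-p)·(1-q)·π₁(B,Y)
= 0.1·0.2·4 + 0.1·0.8·3 + 0.9·0.2·1 + 0.9·0.8·5
= 4.1

E[P2] = 3.44 (similar calculation)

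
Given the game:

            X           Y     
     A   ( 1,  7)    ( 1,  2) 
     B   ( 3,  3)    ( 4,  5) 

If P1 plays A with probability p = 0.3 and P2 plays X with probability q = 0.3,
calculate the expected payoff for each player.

E[P1] = 2.89, E[P2] = 4.13

Work:
E[P1] = p·q·π₁(A,X) + p·(1-q)·π₁(A,Y) + (1-p)·q·π₁(B,X) + (1-p)·(1-q)·π₁(B,Y)
= 0.3·0.3·1 + 0.3·0.7·1 + 0.7·0.3·3 + 0.7·0.7·4
= 2.89

E[P2] = 4.13 (similar calculation)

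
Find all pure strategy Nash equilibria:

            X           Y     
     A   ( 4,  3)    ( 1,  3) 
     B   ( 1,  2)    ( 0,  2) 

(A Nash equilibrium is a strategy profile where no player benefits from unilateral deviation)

Nash equilibrium: (A, X), (A, Y)

Work:
Best responses:
  P1 vs X: payoffs [4, 1] → best response A (payoff 4)
  P1 vs Y: payoffs [1, 0] → best response A (payoff 1)
  P2 vs A: payoffs [3, 3] → best response X/Y (payoff 3)
  P2 vs B: payoffs [2, 2] → best response X/Y (payoff 2)
Mutual best responses: (A,X), (A,Y) → Nash equilibria.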